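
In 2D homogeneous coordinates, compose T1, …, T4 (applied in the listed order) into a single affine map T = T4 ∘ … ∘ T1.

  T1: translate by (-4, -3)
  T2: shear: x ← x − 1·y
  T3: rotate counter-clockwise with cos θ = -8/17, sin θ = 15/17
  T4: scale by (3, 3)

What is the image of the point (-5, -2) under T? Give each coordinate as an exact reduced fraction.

T1 translate by (-4, -3): (-5, -2) → (-9, -5)
T2 shear: x ← x − 1·y: (-9, -5) → (-4, -5)
T3 rotate counter-clockwise with cos θ = -8/17, sin θ = 15/17: (-4, -5) → (107/17, -20/17)
T4 scale by (3, 3): (107/17, -20/17) → (321/17, -60/17)

T(p) = (321/17, -60/17)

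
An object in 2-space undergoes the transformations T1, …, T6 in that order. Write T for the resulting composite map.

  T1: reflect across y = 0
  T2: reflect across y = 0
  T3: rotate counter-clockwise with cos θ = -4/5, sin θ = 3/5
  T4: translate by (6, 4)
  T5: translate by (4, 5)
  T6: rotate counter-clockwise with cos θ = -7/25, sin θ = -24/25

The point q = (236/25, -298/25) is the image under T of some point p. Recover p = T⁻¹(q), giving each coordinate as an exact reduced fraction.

T1 = [1 0 0; 0 -1 0; 0 0 1]
T2·T1 = [1 0 0; 0 1 0; 0 0 1]
T3·…·T1 = [-4/5 -3/5 0; 3/5 -4/5 0; 0 0 1]
T4·…·T1 = [-4/5 -3/5 6; 3/5 -4/5 4; 0 0 1]
T5·…·T1 = [-4/5 -3/5 10; 3/5 -4/5 9; 0 0 1]
T6·…·T1 = [4/5 -3/5 146/25; 3/5 4/5 -303/25; 0 0 1]
det M = 1; M⁻¹ = [4/5 3/5 13/5; -3/5 4/5 66/5; 0 0 1]
M⁻¹ · (236/25, -298/25)ᵀ = (3, -2)ᵀ

p = (3, -2)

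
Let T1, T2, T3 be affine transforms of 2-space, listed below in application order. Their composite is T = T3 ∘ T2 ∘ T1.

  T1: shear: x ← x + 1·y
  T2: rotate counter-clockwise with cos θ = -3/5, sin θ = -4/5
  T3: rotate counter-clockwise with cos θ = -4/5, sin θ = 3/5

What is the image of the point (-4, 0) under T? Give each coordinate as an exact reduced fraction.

T(p) = (-96/25, -28/25)

T1 shear: x ← x + 1·y: (-4, 0) → (-4, 0)
T2 rotate counter-clockwise with cos θ = -3/5, sin θ = -4/5: (-4, 0) → (12/5, 16/5)
T3 rotate counter-clockwise with cos θ = -4/5, sin θ = 3/5: (12/5, 16/5) → (-96/25, -28/25)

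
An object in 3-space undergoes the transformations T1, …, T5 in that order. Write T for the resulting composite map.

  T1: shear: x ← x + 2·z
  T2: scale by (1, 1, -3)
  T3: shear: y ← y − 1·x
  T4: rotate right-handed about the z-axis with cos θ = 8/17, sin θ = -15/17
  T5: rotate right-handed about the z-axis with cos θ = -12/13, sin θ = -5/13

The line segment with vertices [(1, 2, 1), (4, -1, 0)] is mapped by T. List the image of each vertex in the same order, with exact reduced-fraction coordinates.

image vertices: (-373/221, 591/221, -3), (16/221, 1415/221, 0)

T1 shear: x ← x + 2·z: (1, 2, 1) → (3, 2, 1); (4, -1, 0) → (4, -1, 0)
T2 scale by (1, 1, -3): (3, 2, 1) → (3, 2, -3); (4, -1, 0) → (4, -1, 0)
T3 shear: y ← y − 1·x: (3, 2, -3) → (3, -1, -3); (4, -1, 0) → (4, -5, 0)
T4 rotate right-handed about the z-axis with cos θ = 8/17, sin θ = -15/17: (3, -1, -3) → (9/17, -53/17, -3); (4, -5, 0) → (-43/17, -100/17, 0)
T5 rotate right-handed about the z-axis with cos θ = -12/13, sin θ = -5/13: (9/17, -53/17, -3) → (-373/221, 591/221, -3); (-43/17, -100/17, 0) → (16/221, 1415/221, 0)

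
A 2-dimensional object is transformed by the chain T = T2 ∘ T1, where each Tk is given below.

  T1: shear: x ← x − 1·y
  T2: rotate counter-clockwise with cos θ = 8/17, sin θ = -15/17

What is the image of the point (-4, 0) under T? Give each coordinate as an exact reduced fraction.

T(p) = (-32/17, 60/17)

T1 shear: x ← x − 1·y: (-4, 0) → (-4, 0)
T2 rotate counter-clockwise with cos θ = 8/17, sin θ = -15/17: (-4, 0) → (-32/17, 60/17)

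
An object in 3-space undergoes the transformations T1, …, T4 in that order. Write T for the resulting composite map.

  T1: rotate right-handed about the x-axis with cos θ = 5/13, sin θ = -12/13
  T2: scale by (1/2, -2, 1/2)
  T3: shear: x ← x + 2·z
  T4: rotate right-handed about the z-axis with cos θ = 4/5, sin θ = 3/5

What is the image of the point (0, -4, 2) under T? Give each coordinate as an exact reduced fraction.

T1 rotate right-handed about the x-axis with cos θ = 5/13, sin θ = -12/13: (0, -4, 2) → (0, 4/13, 58/13)
T2 scale by (1/2, -2, 1/2): (0, 4/13, 58/13) → (0, -8/13, 29/13)
T3 shear: x ← x + 2·z: (0, -8/13, 29/13) → (58/13, -8/13, 29/13)
T4 rotate right-handed about the z-axis with cos θ = 4/5, sin θ = 3/5: (58/13, -8/13, 29/13) → (256/65, 142/65, 29/13)

T(p) = (256/65, 142/65, 29/13)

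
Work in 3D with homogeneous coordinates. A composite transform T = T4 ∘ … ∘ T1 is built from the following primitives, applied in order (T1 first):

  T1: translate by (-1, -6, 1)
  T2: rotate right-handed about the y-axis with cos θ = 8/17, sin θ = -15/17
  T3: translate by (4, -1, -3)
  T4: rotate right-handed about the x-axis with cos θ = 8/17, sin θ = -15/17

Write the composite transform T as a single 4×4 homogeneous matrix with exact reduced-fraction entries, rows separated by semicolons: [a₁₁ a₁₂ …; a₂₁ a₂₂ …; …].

T1 = [1 0 0 -1; 0 1 0 -6; 0 0 1 1; 0 0 0 1]
T2·T1 = [8/17 0 -15/17 -23/17; 0 1 0 -6; 15/17 0 8/17 -7/17; 0 0 0 1]
T3·…·T1 = [8/17 0 -15/17 45/17; 0 1 0 -7; 15/17 0 8/17 -58/17; 0 0 0 1]
T4·…·T1 = [8/17 0 -15/17 45/17; 225/289 8/17 120/289 -1822/289; 120/289 -15/17 64/289 1321/289; 0 0 0 1]

T = [8/17 0 -15/17 45/17; 225/289 8/17 120/289 -1822/289; 120/289 -15/17 64/289 1321/289; 0 0 0 1]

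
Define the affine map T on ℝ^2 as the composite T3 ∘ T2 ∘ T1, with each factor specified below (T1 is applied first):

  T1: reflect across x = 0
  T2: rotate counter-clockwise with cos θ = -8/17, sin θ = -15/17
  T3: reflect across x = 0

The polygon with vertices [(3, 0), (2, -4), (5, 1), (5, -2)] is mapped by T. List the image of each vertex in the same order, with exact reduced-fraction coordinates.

T1 reflect across x = 0: (3, 0) → (-3, 0); (2, -4) → (-2, -4); (5, 1) → (-5, 1); (5, -2) → (-5, -2)
T2 rotate counter-clockwise with cos θ = -8/17, sin θ = -15/17: (-3, 0) → (24/17, 45/17); (-2, -4) → (-44/17, 62/17); (-5, 1) → (55/17, 67/17); (-5, -2) → (10/17, 91/17)
T3 reflect across x = 0: (24/17, 45/17) → (-24/17, 45/17); (-44/17, 62/17) → (44/17, 62/17); (55/17, 67/17) → (-55/17, 67/17); (10/17, 91/17) → (-10/17, 91/17)

image vertices: (-24/17, 45/17), (44/17, 62/17), (-55/17, 67/17), (-10/17, 91/17)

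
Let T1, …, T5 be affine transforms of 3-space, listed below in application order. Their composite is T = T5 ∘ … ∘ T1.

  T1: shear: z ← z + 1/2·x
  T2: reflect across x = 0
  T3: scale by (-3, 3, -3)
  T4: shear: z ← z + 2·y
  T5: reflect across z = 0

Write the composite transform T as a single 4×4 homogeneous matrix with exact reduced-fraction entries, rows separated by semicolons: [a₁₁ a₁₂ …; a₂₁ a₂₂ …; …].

T1 = [1 0 0 0; 0 1 0 0; 1/2 0 1 0; 0 0 0 1]
T2·T1 = [-1 0 0 0; 0 1 0 0; 1/2 0 1 0; 0 0 0 1]
T3·…·T1 = [3 0 0 0; 0 3 0 0; -3/2 0 -3 0; 0 0 0 1]
T4·…·T1 = [3 0 0 0; 0 3 0 0; -3/2 6 -3 0; 0 0 0 1]
T5·…·T1 = [3 0 0 0; 0 3 0 0; 3/2 -6 3 0; 0 0 0 1]

T = [3 0 0 0; 0 3 0 0; 3/2 -6 3 0; 0 0 0 1]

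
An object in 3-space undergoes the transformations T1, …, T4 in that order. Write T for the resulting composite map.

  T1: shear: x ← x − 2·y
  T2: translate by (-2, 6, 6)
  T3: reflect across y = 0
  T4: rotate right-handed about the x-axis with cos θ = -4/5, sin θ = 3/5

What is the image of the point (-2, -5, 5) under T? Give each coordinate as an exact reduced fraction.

T(p) = (6, -29/5, -47/5)

T1 shear: x ← x − 2·y: (-2, -5, 5) → (8, -5, 5)
T2 translate by (-2, 6, 6): (8, -5, 5) → (6, 1, 11)
T3 reflect across y = 0: (6, 1, 11) → (6, -1, 11)
T4 rotate right-handed about the x-axis with cos θ = -4/5, sin θ = 3/5: (6, -1, 11) → (6, -29/5, -47/5)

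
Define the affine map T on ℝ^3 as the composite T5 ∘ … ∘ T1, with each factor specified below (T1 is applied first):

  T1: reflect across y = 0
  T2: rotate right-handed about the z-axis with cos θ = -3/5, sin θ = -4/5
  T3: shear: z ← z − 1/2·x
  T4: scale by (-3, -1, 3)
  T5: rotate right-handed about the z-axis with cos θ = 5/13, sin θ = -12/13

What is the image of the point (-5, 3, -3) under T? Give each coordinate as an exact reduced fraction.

T(p) = (-393/65, -37/65, -99/10)

T1 reflect across y = 0: (-5, 3, -3) → (-5, -3, -3)
T2 rotate right-handed about the z-axis with cos θ = -3/5, sin θ = -4/5: (-5, -3, -3) → (3/5, 29/5, -3)
T3 shear: z ← z − 1/2·x: (3/5, 29/5, -3) → (3/5, 29/5, -33/10)
T4 scale by (-3, -1, 3): (3/5, 29/5, -33/10) → (-9/5, -29/5, -99/10)
T5 rotate right-handed about the z-axis with cos θ = 5/13, sin θ = -12/13: (-9/5, -29/5, -99/10) → (-393/65, -37/65, -99/10)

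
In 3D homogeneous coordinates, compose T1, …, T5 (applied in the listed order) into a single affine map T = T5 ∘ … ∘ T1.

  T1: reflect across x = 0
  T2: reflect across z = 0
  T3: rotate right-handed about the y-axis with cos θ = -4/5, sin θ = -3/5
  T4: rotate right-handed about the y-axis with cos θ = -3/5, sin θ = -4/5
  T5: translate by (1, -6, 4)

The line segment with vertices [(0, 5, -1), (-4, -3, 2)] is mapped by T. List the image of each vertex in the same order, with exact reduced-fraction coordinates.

image vertices: (2, -1, 4), (-1, -9, 0)

T1 reflect across x = 0: (0, 5, -1) → (0, 5, -1); (-4, -3, 2) → (4, -3, 2)
T2 reflect across z = 0: (0, 5, -1) → (0, 5, 1); (4, -3, 2) → (4, -3, -2)
T3 rotate right-handed about the y-axis with cos θ = -4/5, sin θ = -3/5: (0, 5, 1) → (-3/5, 5, -4/5); (4, -3, -2) → (-2, -3, 4)
T4 rotate right-handed about the y-axis with cos θ = -3/5, sin θ = -4/5: (-3/5, 5, -4/5) → (1, 5, 0); (-2, -3, 4) → (-2, -3, -4)
T5 translate by (1, -6, 4): (1, 5, 0) → (2, -1, 4); (-2, -3, -4) → (-1, -9, 0)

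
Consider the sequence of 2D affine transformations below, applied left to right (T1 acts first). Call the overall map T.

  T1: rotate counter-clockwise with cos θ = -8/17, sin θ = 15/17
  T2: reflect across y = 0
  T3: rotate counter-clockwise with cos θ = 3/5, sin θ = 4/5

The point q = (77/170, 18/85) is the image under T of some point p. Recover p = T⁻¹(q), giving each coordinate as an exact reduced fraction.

T1 = [-8/17 -15/17 0; 15/17 -8/17 0; 0 0 1]
T2·T1 = [-8/17 -15/17 0; -15/17 8/17 0; 0 0 1]
T3·…·T1 = [36/85 -77/85 0; -77/85 -36/85 0; 0 0 1]
det M = -1; M⁻¹ = [36/85 -77/85 0; -77/85 -36/85 0; 0 0 1]
M⁻¹ · (77/170, 18/85)ᵀ = (0, -1/2)ᵀ

p = (0, -1/2)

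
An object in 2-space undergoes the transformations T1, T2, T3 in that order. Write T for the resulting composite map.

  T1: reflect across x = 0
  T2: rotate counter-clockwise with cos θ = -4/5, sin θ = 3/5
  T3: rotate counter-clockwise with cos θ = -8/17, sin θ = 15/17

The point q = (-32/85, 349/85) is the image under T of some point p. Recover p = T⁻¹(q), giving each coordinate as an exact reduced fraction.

T1 = [-1 0 0; 0 1 0; 0 0 1]
T2·T1 = [4/5 -3/5 0; -3/5 -4/5 0; 0 0 1]
T3·…·T1 = [13/85 84/85 0; 84/85 -13/85 0; 0 0 1]
det M = -1; M⁻¹ = [13/85 84/85 0; 84/85 -13/85 0; 0 0 1]
M⁻¹ · (-32/85, 349/85)ᵀ = (4, -1)ᵀ

p = (4, -1)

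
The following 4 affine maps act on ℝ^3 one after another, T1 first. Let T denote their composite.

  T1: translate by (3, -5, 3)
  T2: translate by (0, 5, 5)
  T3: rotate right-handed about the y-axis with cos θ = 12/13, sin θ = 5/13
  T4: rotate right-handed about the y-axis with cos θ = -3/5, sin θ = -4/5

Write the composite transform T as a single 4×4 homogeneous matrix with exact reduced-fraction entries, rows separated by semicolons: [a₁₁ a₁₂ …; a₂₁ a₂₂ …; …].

T = [-16/65 0 -63/65 -552/65; 0 1 0 0; 63/65 0 -16/65 61/65; 0 0 0 1]

T1 = [1 0 0 3; 0 1 0 -5; 0 0 1 3; 0 0 0 1]
T2·T1 = [1 0 0 3; 0 1 0 0; 0 0 1 8; 0 0 0 1]
T3·…·T1 = [12/13 0 5/13 76/13; 0 1 0 0; -5/13 0 12/13 81/13; 0 0 0 1]
T4·…·T1 = [-16/65 0 -63/65 -552/65; 0 1 0 0; 63/65 0 -16/65 61/65; 0 0 0 1]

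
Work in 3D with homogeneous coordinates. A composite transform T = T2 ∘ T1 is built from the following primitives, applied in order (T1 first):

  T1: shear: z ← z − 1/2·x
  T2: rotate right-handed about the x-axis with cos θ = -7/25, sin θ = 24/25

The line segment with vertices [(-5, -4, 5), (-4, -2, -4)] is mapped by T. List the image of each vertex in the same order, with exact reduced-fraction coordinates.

T1 shear: z ← z − 1/2·x: (-5, -4, 5) → (-5, -4, 15/2); (-4, -2, -4) → (-4, -2, -2)
T2 rotate right-handed about the x-axis with cos θ = -7/25, sin θ = 24/25: (-5, -4, 15/2) → (-5, -152/25, -297/50); (-4, -2, -2) → (-4, 62/25, -34/25)

image vertices: (-5, -152/25, -297/50), (-4, 62/25, -34/25)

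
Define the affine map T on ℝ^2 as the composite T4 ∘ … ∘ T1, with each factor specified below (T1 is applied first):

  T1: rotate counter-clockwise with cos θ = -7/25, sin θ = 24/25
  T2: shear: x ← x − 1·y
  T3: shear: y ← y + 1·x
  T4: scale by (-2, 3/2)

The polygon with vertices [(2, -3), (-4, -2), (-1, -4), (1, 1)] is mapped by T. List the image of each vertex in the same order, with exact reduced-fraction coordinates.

image vertices: (22/25, 87/25), (-316/25, 114/25), (-198/25, 309/50), (96/25, -93/50)

T1 rotate counter-clockwise with cos θ = -7/25, sin θ = 24/25: (2, -3) → (58/25, 69/25); (-4, -2) → (76/25, -82/25); (-1, -4) → (103/25, 4/25); (1, 1) → (-31/25, 17/25)
T2 shear: x ← x − 1·y: (58/25, 69/25) → (-11/25, 69/25); (76/25, -82/25) → (158/25, -82/25); (103/25, 4/25) → (99/25, 4/25); (-31/25, 17/25) → (-48/25, 17/25)
T3 shear: y ← y + 1·x: (-11/25, 69/25) → (-11/25, 58/25); (158/25, -82/25) → (158/25, 76/25); (99/25, 4/25) → (99/25, 103/25); (-48/25, 17/25) → (-48/25, -31/25)
T4 scale by (-2, 3/2): (-11/25, 58/25) → (22/25, 87/25); (158/25, 76/25) → (-316/25, 114/25); (99/25, 103/25) → (-198/25, 309/50); (-48/25, -31/25) → (96/25, -93/50)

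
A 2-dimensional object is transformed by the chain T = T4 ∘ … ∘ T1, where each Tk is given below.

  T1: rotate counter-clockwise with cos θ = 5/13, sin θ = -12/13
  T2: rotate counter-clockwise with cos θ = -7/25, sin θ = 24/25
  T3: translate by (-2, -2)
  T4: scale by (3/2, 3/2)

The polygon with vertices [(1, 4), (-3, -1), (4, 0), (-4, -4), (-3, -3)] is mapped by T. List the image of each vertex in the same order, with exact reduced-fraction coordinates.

T1 rotate counter-clockwise with cos θ = 5/13, sin θ = -12/13: (1, 4) → (53/13, 8/13); (-3, -1) → (-27/13, 31/13); (4, 0) → (20/13, -48/13); (-4, -4) → (-68/13, 28/13); (-3, -3) → (-51/13, 21/13)
T2 rotate counter-clockwise with cos θ = -7/25, sin θ = 24/25: (53/13, 8/13) → (-563/325, 1216/325); (-27/13, 31/13) → (-111/65, -173/65); (20/13, -48/13) → (1012/325, 816/325); (-68/13, 28/13) → (-196/325, -1828/325); (-51/13, 21/13) → (-147/325, -1371/325)
T3 translate by (-2, -2): (-563/325, 1216/325) → (-1213/325, 566/325); (-111/65, -173/65) → (-241/65, -303/65); (1012/325, 816/325) → (362/325, 166/325); (-196/325, -1828/325) → (-846/325, -2478/325); (-147/325, -1371/325) → (-797/325, -2021/325)
T4 scale by (3/2, 3/2): (-1213/325, 566/325) → (-3639/650, 849/325); (-241/65, -303/65) → (-723/130, -909/130); (362/325, 166/325) → (543/325, 249/325); (-846/325, -2478/325) → (-1269/325, -3717/325); (-797/325, -2021/325) → (-2391/650, -6063/650)

image vertices: (-3639/650, 849/325), (-723/130, -909/130), (543/325, 249/325), (-1269/325, -3717/325), (-2391/650, -6063/650)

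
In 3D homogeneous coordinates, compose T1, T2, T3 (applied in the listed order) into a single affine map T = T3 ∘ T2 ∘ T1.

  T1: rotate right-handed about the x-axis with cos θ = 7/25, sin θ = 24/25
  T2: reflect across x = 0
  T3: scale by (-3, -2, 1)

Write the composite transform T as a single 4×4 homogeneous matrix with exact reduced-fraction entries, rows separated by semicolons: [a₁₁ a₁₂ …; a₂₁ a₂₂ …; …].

T = [3 0 0 0; 0 -14/25 48/25 0; 0 24/25 7/25 0; 0 0 0 1]

T1 = [1 0 0 0; 0 7/25 -24/25 0; 0 24/25 7/25 0; 0 0 0 1]
T2·T1 = [-1 0 0 0; 0 7/25 -24/25 0; 0 24/25 7/25 0; 0 0 0 1]
T3·…·T1 = [3 0 0 0; 0 -14/25 48/25 0; 0 24/25 7/25 0; 0 0 0 1]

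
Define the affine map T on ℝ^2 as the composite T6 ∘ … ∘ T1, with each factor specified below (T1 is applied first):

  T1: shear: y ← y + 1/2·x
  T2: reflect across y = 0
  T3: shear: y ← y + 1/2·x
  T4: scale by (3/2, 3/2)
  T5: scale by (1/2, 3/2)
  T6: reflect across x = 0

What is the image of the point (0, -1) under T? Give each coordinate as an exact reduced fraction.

T(p) = (0, 9/4)

T1 shear: y ← y + 1/2·x: (0, -1) → (0, -1)
T2 reflect across y = 0: (0, -1) → (0, 1)
T3 shear: y ← y + 1/2·x: (0, 1) → (0, 1)
T4 scale by (3/2, 3/2): (0, 1) → (0, 3/2)
T5 scale by (1/2, 3/2): (0, 3/2) → (0, 9/4)
T6 reflect across x = 0: (0, 9/4) → (0, 9/4)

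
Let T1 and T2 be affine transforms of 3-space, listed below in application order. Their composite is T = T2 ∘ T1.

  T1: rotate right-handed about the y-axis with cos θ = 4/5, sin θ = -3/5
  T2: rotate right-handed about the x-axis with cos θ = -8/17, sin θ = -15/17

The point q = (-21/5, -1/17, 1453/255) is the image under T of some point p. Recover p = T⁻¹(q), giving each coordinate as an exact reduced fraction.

T1 = [4/5 0 -3/5 0; 0 1 0 0; 3/5 0 4/5 0; 0 0 0 1]
T2·T1 = [4/5 0 -3/5 0; 9/17 -8/17 12/17 0; -24/85 -15/17 -32/85 0; 0 0 0 1]
det M = 1; M⁻¹ = [4/5 9/17 -24/85 0; 0 -8/17 -15/17 0; -3/5 12/17 -32/85 0; 0 0 0 1]
M⁻¹ · (-21/5, -1/17, 1453/255)ᵀ = (-5, -5, 1/3)ᵀ

p = (-5, -5, 1/3)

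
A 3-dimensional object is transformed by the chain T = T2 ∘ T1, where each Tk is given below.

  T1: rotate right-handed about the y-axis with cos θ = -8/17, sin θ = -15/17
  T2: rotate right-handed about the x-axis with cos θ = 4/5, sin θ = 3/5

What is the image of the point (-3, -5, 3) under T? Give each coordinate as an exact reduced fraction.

T(p) = (-21/17, -133/85, -531/85)

T1 rotate right-handed about the y-axis with cos θ = -8/17, sin θ = -15/17: (-3, -5, 3) → (-21/17, -5, -69/17)
T2 rotate right-handed about the x-axis with cos θ = 4/5, sin θ = 3/5: (-21/17, -5, -69/17) → (-21/17, -133/85, -531/85)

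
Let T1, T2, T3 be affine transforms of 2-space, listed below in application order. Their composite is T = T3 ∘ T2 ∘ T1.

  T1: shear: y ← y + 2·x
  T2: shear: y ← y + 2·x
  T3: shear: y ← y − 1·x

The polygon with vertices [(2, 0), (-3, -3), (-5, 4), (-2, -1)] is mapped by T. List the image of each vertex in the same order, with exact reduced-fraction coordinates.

T1 shear: y ← y + 2·x: (2, 0) → (2, 4); (-3, -3) → (-3, -9); (-5, 4) → (-5, -6); (-2, -1) → (-2, -5)
T2 shear: y ← y + 2·x: (2, 4) → (2, 8); (-3, -9) → (-3, -15); (-5, -6) → (-5, -16); (-2, -5) → (-2, -9)
T3 shear: y ← y − 1·x: (2, 8) → (2, 6); (-3, -15) → (-3, -12); (-5, -16) → (-5, -11); (-2, -9) → (-2, -7)

image vertices: (2, 6), (-3, -12), (-5, -11), (-2, -7)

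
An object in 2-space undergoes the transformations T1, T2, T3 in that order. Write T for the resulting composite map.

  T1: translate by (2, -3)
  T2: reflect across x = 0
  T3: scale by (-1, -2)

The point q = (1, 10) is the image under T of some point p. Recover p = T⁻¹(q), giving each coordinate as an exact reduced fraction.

T1 = [1 0 2; 0 1 -3; 0 0 1]
T2·T1 = [-1 0 -2; 0 1 -3; 0 0 1]
T3·…·T1 = [1 0 2; 0 -2 6; 0 0 1]
det M = -2; M⁻¹ = [1 0 -2; 0 -1/2 3; 0 0 1]
M⁻¹ · (1, 10)ᵀ = (-1, -2)ᵀ

p = (-1, -2)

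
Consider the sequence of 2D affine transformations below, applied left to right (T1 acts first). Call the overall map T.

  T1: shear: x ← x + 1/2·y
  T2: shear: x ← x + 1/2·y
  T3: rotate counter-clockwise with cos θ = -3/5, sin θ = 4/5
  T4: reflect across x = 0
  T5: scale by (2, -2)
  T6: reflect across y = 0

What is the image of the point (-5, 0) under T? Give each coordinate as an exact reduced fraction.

T1 shear: x ← x + 1/2·y: (-5, 0) → (-5, 0)
T2 shear: x ← x + 1/2·y: (-5, 0) → (-5, 0)
T3 rotate counter-clockwise with cos θ = -3/5, sin θ = 4/5: (-5, 0) → (3, -4)
T4 reflect across x = 0: (3, -4) → (-3, -4)
T5 scale by (2, -2): (-3, -4) → (-6, 8)
T6 reflect across y = 0: (-6, 8) → (-6, -8)

T(p) = (-6, -8)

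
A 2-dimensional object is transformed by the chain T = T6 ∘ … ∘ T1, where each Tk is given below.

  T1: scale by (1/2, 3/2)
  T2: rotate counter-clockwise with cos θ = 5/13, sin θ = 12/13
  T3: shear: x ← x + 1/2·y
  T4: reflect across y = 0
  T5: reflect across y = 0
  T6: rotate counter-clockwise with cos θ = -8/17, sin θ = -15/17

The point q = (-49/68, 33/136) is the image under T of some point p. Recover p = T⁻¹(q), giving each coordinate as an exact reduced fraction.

p = (-1, -1/2)

T1 = [1/2 0 0; 0 3/2 0; 0 0 1]
T2·T1 = [5/26 -18/13 0; 6/13 15/26 0; 0 0 1]
T3·…·T1 = [11/26 -57/52 0; 6/13 15/26 0; 0 0 1]
T4·…·T1 = [11/26 -57/52 0; -6/13 -15/26 0; 0 0 1]
T5·…·T1 = [11/26 -57/52 0; 6/13 15/26 0; 0 0 1]
T6·…·T1 = [46/221 453/442 0; -261/442 615/884 0; 0 0 1]
det M = 3/4; M⁻¹ = [205/221 -302/221 0; 174/221 184/663 0; 0 0 1]
M⁻¹ · (-49/68, 33/136)ᵀ = (-1, -1/2)ᵀ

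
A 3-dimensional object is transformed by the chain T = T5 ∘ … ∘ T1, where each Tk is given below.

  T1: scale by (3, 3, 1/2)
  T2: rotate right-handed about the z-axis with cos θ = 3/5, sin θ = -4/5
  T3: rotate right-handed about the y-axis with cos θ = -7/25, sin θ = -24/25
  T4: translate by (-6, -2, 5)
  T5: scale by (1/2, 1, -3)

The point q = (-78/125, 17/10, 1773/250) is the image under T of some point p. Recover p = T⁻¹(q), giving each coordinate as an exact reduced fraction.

T1 = [3 0 0 0; 0 3 0 0; 0 0 1/2 0; 0 0 0 1]
T2·T1 = [9/5 12/5 0 0; -12/5 9/5 0 0; 0 0 1/2 0; 0 0 0 1]
T3·…·T1 = [-63/125 -84/125 -12/25 0; -12/5 9/5 0 0; 216/125 288/125 -7/50 0; 0 0 0 1]
T4·…·T1 = [-63/125 -84/125 -12/25 -6; -12/5 9/5 0 -2; 216/125 288/125 -7/50 5; 0 0 0 1]
T5·…·T1 = [-63/250 -42/125 -6/25 -3; -12/5 9/5 0 -2; -648/125 -864/125 21/50 -15; 0 0 0 1]
det M = -27/4; M⁻¹ = [-14/125 -4/15 -8/125 -686/375; -56/375 1/5 -32/375 -166/125; -96/25 0 14/75 -218/25; 0 0 0 1]
M⁻¹ · (-78/125, 17/10, 1773/250)ᵀ = (-8/3, -3/2, -5)ᵀ

p = (-8/3, -3/2, -5)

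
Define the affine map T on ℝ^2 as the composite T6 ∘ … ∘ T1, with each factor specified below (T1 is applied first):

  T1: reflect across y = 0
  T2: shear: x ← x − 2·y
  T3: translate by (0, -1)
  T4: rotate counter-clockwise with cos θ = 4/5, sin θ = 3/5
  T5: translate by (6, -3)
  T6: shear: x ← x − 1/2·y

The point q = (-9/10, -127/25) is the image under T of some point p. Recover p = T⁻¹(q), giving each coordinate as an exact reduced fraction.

T1 = [1 0 0; 0 -1 0; 0 0 1]
T2·T1 = [1 2 0; 0 -1 0; 0 0 1]
T3·…·T1 = [1 2 0; 0 -1 -1; 0 0 1]
T4·…·T1 = [4/5 11/5 3/5; 3/5 2/5 -4/5; 0 0 1]
T5·…·T1 = [4/5 11/5 33/5; 3/5 2/5 -19/5; 0 0 1]
T6·…·T1 = [1/2 2 17/2; 3/5 2/5 -19/5; 0 0 1]
det M = -1; M⁻¹ = [-2/5 2 11; 3/5 -1/2 -7; 0 0 1]
M⁻¹ · (-9/10, -127/25)ᵀ = (6/5, -5)ᵀ

p = (6/5, -5)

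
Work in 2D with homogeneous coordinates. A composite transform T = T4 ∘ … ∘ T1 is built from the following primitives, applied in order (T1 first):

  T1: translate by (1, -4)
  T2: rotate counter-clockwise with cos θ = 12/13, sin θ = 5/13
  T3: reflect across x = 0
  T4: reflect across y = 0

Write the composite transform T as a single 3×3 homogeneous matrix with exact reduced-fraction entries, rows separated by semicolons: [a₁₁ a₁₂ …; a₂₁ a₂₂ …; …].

T1 = [1 0 1; 0 1 -4; 0 0 1]
T2·T1 = [12/13 -5/13 32/13; 5/13 12/13 -43/13; 0 0 1]
T3·…·T1 = [-12/13 5/13 -32/13; 5/13 12/13 -43/13; 0 0 1]
T4·…·T1 = [-12/13 5/13 -32/13; -5/13 -12/13 43/13; 0 0 1]

T = [-12/13 5/13 -32/13; -5/13 -12/13 43/13; 0 0 1]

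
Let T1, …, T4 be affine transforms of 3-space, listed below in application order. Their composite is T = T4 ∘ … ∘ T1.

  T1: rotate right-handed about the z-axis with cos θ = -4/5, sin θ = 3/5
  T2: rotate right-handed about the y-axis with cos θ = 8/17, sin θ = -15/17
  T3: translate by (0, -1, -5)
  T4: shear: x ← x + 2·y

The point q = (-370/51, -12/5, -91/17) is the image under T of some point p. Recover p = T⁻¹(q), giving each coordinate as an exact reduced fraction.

T1 = [-4/5 -3/5 0 0; 3/5 -4/5 0 0; 0 0 1 0; 0 0 0 1]
T2·T1 = [-32/85 -24/85 -15/17 0; 3/5 -4/5 0 0; -12/17 -9/17 8/17 0; 0 0 0 1]
T3·…·T1 = [-32/85 -24/85 -15/17 0; 3/5 -4/5 0 -1; -12/17 -9/17 8/17 -5; 0 0 0 1]
T4·…·T1 = [14/17 -32/17 -15/17 -2; 3/5 -4/5 0 -1; -12/17 -9/17 8/17 -5; 0 0 0 1]
det M = 1; M⁻¹ = [-32/85 23/17 -12/17 -249/85; -24/85 -4/17 -9/17 -293/85; -15/17 30/17 8/17 40/17; 0 0 0 1]
M⁻¹ · (-370/51, -12/5, -91/17)ᵀ = (1/3, 2, 2)ᵀ

p = (1/3, 2, 2)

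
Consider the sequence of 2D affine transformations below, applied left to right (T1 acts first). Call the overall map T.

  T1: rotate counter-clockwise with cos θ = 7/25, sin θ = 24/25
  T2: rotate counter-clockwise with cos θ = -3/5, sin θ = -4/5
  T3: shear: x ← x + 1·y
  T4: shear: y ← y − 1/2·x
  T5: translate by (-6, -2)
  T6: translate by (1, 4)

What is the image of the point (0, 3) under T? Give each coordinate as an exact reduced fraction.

T1 rotate counter-clockwise with cos θ = 7/25, sin θ = 24/25: (0, 3) → (-72/25, 21/25)
T2 rotate counter-clockwise with cos θ = -3/5, sin θ = -4/5: (-72/25, 21/25) → (12/5, 9/5)
T3 shear: x ← x + 1·y: (12/5, 9/5) → (21/5, 9/5)
T4 shear: y ← y − 1/2·x: (21/5, 9/5) → (21/5, -3/10)
T5 translate by (-6, -2): (21/5, -3/10) → (-9/5, -23/10)
T6 translate by (1, 4): (-9/5, -23/10) → (-4/5, 17/10)

T(p) = (-4/5, 17/10)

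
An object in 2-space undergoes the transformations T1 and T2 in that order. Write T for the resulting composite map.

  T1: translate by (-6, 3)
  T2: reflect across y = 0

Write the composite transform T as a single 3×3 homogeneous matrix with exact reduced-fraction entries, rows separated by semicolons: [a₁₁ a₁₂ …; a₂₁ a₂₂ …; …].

T = [1 0 -6; 0 -1 -3; 0 0 1]

T1 = [1 0 -6; 0 1 3; 0 0 1]
T2·T1 = [1 0 -6; 0 -1 -3; 0 0 1]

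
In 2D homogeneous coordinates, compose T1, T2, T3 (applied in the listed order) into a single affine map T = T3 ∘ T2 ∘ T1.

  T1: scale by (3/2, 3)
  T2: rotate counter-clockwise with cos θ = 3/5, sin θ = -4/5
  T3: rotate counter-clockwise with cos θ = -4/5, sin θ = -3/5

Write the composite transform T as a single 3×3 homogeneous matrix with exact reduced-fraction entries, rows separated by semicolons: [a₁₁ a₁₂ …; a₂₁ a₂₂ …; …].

T1 = [3/2 0 0; 0 3 0; 0 0 1]
T2·T1 = [9/10 12/5 0; -6/5 9/5 0; 0 0 1]
T3·…·T1 = [-36/25 -21/25 0; 21/50 -72/25 0; 0 0 1]

T = [-36/25 -21/25 0; 21/50 -72/25 0; 0 0 1]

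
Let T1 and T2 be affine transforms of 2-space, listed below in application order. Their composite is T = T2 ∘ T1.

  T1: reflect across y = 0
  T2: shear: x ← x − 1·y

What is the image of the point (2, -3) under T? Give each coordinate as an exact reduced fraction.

T1 reflect across y = 0: (2, -3) → (2, 3)
T2 shear: x ← x − 1·y: (2, 3) → (-1, 3)

T(p) = (-1, 3)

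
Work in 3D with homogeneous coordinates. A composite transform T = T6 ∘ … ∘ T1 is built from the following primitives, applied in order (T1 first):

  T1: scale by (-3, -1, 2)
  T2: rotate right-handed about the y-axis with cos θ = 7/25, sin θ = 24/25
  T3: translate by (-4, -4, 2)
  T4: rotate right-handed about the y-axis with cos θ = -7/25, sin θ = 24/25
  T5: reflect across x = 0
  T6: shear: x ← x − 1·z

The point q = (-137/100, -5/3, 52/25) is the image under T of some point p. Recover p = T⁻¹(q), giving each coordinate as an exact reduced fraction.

p = (-5/4, -7/3, 3/5)

T1 = [-3 0 0 0; 0 -1 0 0; 0 0 2 0; 0 0 0 1]
T2·T1 = [-21/25 0 48/25 0; 0 -1 0 0; 72/25 0 14/25 0; 0 0 0 1]
T3·…·T1 = [-21/25 0 48/25 -4; 0 -1 0 -4; 72/25 0 14/25 2; 0 0 0 1]
T4·…·T1 = [3 0 0 76/25; 0 -1 0 -4; 0 0 -2 82/25; 0 0 0 1]
T5·…·T1 = [-3 0 0 -76/25; 0 -1 0 -4; 0 0 -2 82/25; 0 0 0 1]
T6·…·T1 = [-3 0 2 -158/25; 0 -1 0 -4; 0 0 -2 82/25; 0 0 0 1]
det M = -6; M⁻¹ = [-1/3 0 -1/3 -76/75; 0 -1 0 -4; 0 0 -1/2 41/25; 0 0 0 1]
M⁻¹ · (-137/100, -5/3, 52/25)ᵀ = (-5/4, -7/3, 3/5)ᵀ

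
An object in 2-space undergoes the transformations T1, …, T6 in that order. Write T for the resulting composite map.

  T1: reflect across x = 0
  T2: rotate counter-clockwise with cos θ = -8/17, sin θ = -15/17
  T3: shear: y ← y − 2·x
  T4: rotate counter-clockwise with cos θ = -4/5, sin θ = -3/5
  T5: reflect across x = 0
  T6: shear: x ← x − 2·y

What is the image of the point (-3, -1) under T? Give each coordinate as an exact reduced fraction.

T(p) = (-37/17, -47/85)

T1 reflect across x = 0: (-3, -1) → (3, -1)
T2 rotate counter-clockwise with cos θ = -8/17, sin θ = -15/17: (3, -1) → (-39/17, -37/17)
T3 shear: y ← y − 2·x: (-39/17, -37/17) → (-39/17, 41/17)
T4 rotate counter-clockwise with cos θ = -4/5, sin θ = -3/5: (-39/17, 41/17) → (279/85, -47/85)
T5 reflect across x = 0: (279/85, -47/85) → (-279/85, -47/85)
T6 shear: x ← x − 2·y: (-279/85, -47/85) → (-37/17, -47/85)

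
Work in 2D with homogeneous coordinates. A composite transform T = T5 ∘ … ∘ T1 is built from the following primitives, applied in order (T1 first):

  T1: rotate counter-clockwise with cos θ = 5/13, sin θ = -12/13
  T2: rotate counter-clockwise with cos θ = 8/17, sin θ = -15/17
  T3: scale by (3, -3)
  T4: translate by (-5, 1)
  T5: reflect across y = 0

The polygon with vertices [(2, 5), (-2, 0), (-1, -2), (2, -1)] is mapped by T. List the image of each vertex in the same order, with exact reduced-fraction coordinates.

T1 rotate counter-clockwise with cos θ = 5/13, sin θ = -12/13: (2, 5) → (70/13, 1/13); (-2, 0) → (-10/13, 24/13); (-1, -2) → (-29/13, 2/13); (2, -1) → (-2/13, -29/13)
T2 rotate counter-clockwise with cos θ = 8/17, sin θ = -15/17: (70/13, 1/13) → (575/221, -1042/221); (-10/13, 24/13) → (280/221, 342/221); (-29/13, 2/13) → (-202/221, 451/221); (-2/13, -29/13) → (-451/221, -202/221)
T3 scale by (3, -3): (575/221, -1042/221) → (1725/221, 3126/221); (280/221, 342/221) → (840/221, -1026/221); (-202/221, 451/221) → (-606/221, -1353/221); (-451/221, -202/221) → (-1353/221, 606/221)
T4 translate by (-5, 1): (1725/221, 3126/221) → (620/221, 3347/221); (840/221, -1026/221) → (-265/221, -805/221); (-606/221, -1353/221) → (-1711/221, -1132/221); (-1353/221, 606/221) → (-2458/221, 827/221)
T5 reflect across y = 0: (620/221, 3347/221) → (620/221, -3347/221); (-265/221, -805/221) → (-265/221, 805/221); (-1711/221, -1132/221) → (-1711/221, 1132/221); (-2458/221, 827/221) → (-2458/221, -827/221)

image vertices: (620/221, -3347/221), (-265/221, 805/221), (-1711/221, 1132/221), (-2458/221, -827/221)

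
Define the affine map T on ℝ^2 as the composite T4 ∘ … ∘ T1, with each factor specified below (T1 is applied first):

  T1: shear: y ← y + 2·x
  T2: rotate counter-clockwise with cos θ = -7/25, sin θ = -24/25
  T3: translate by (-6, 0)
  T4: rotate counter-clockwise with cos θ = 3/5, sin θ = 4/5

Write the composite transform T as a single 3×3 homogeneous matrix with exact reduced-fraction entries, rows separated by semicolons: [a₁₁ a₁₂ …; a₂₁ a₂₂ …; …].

T = [11/5 4/5 -18/5; 2/5 3/5 -24/5; 0 0 1]

T1 = [1 0 0; 2 1 0; 0 0 1]
T2·T1 = [41/25 24/25 0; -38/25 -7/25 0; 0 0 1]
T3·…·T1 = [41/25 24/25 -6; -38/25 -7/25 0; 0 0 1]
T4·…·T1 = [11/5 4/5 -18/5; 2/5 3/5 -24/5; 0 0 1]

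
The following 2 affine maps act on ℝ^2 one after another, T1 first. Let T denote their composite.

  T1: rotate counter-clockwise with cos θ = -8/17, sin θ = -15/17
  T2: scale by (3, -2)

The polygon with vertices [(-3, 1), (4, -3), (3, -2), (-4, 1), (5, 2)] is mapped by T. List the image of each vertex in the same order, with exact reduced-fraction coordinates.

T1 rotate counter-clockwise with cos θ = -8/17, sin θ = -15/17: (-3, 1) → (39/17, 37/17); (4, -3) → (-77/17, -36/17); (3, -2) → (-54/17, -29/17); (-4, 1) → (47/17, 52/17); (5, 2) → (-10/17, -91/17)
T2 scale by (3, -2): (39/17, 37/17) → (117/17, -74/17); (-77/17, -36/17) → (-231/17, 72/17); (-54/17, -29/17) → (-162/17, 58/17); (47/17, 52/17) → (141/17, -104/17); (-10/17, -91/17) → (-30/17, 182/17)

image vertices: (117/17, -74/17), (-231/17, 72/17), (-162/17, 58/17), (141/17, -104/17), (-30/17, 182/17)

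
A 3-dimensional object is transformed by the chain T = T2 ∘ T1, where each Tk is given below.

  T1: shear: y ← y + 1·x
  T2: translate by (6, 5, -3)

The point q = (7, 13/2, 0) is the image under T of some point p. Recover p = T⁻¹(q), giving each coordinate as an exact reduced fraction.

T1 = [1 0 0 0; 1 1 0 0; 0 0 1 0; 0 0 0 1]
T2·T1 = [1 0 0 6; 1 1 0 5; 0 0 1 -3; 0 0 0 1]
det M = 1; M⁻¹ = [1 0 0 -6; -1 1 0 1; 0 0 1 3; 0 0 0 1]
M⁻¹ · (7, 13/2, 0)ᵀ = (1, 1/2, 3)ᵀ

p = (1, 1/2, 3)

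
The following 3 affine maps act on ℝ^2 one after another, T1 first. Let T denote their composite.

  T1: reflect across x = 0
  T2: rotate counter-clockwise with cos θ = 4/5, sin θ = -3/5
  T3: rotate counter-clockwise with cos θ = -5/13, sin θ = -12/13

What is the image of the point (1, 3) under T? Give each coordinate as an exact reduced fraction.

T1 reflect across x = 0: (1, 3) → (-1, 3)
T2 rotate counter-clockwise with cos θ = 4/5, sin θ = -3/5: (-1, 3) → (1, 3)
T3 rotate counter-clockwise with cos θ = -5/13, sin θ = -12/13: (1, 3) → (31/13, -27/13)

T(p) = (31/13, -27/13)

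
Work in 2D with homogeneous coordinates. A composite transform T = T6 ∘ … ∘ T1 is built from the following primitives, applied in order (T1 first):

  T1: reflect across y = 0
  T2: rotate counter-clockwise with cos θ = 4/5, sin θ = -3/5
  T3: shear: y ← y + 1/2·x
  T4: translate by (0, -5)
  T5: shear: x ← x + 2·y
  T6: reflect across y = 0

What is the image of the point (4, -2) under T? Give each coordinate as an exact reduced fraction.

T1 reflect across y = 0: (4, -2) → (4, 2)
T2 rotate counter-clockwise with cos θ = 4/5, sin θ = -3/5: (4, 2) → (22/5, -4/5)
T3 shear: y ← y + 1/2·x: (22/5, -4/5) → (22/5, 7/5)
T4 translate by (0, -5): (22/5, 7/5) → (22/5, -18/5)
T5 shear: x ← x + 2·y: (22/5, -18/5) → (-14/5, -18/5)
T6 reflect across y = 0: (-14/5, -18/5) → (-14/5, 18/5)

T(p) = (-14/5, 18/5)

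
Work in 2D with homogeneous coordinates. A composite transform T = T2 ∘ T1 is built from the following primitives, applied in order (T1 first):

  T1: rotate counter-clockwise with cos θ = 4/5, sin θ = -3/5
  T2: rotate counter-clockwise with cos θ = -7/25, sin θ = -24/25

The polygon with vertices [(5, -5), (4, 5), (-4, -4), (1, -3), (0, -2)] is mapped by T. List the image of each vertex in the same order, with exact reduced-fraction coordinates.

T1 rotate counter-clockwise with cos θ = 4/5, sin θ = -3/5: (5, -5) → (1, -7); (4, 5) → (31/5, 8/5); (-4, -4) → (-28/5, -4/5); (1, -3) → (-1, -3); (0, -2) → (-6/5, -8/5)
T2 rotate counter-clockwise with cos θ = -7/25, sin θ = -24/25: (1, -7) → (-7, 1); (31/5, 8/5) → (-1/5, -32/5); (-28/5, -4/5) → (4/5, 28/5); (-1, -3) → (-13/5, 9/5); (-6/5, -8/5) → (-6/5, 8/5)

image vertices: (-7, 1), (-1/5, -32/5), (4/5, 28/5), (-13/5, 9/5), (-6/5, 8/5)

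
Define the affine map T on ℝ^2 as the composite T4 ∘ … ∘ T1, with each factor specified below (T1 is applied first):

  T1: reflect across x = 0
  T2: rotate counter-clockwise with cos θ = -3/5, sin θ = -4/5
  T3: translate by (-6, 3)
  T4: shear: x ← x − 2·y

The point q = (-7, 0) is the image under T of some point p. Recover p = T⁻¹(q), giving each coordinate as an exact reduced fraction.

T1 = [-1 0 0; 0 1 0; 0 0 1]
T2·T1 = [3/5 4/5 0; 4/5 -3/5 0; 0 0 1]
T3·…·T1 = [3/5 4/5 -6; 4/5 -3/5 3; 0 0 1]
T4·…·T1 = [-1 2 -12; 4/5 -3/5 3; 0 0 1]
det M = -1; M⁻¹ = [3/5 2 6/5; 4/5 1 33/5; 0 0 1]
M⁻¹ · (-7, 0)ᵀ = (-3, 1)ᵀ

p = (-3, 1)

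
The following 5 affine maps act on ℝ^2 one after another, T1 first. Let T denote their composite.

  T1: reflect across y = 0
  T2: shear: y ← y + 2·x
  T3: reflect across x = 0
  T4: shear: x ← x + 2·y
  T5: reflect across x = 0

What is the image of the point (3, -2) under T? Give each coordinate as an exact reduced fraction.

T1 reflect across y = 0: (3, -2) → (3, 2)
T2 shear: y ← y + 2·x: (3, 2) → (3, 8)
T3 reflect across x = 0: (3, 8) → (-3, 8)
T4 shear: x ← x + 2·y: (-3, 8) → (13, 8)
T5 reflect across x = 0: (13, 8) → (-13, 8)

T(p) = (-13, 8)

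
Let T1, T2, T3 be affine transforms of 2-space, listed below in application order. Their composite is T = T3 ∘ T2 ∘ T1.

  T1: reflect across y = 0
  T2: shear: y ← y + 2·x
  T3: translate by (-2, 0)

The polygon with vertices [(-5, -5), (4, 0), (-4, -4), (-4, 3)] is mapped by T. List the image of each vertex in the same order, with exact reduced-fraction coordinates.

image vertices: (-7, -5), (2, 8), (-6, -4), (-6, -11)

T1 reflect across y = 0: (-5, -5) → (-5, 5); (4, 0) → (4, 0); (-4, -4) → (-4, 4); (-4, 3) → (-4, -3)
T2 shear: y ← y + 2·x: (-5, 5) → (-5, -5); (4, 0) → (4, 8); (-4, 4) → (-4, -4); (-4, -3) → (-4, -11)
T3 translate by (-2, 0): (-5, -5) → (-7, -5); (4, 8) → (2, 8); (-4, -4) → (-6, -4); (-4, -11) → (-6, -11)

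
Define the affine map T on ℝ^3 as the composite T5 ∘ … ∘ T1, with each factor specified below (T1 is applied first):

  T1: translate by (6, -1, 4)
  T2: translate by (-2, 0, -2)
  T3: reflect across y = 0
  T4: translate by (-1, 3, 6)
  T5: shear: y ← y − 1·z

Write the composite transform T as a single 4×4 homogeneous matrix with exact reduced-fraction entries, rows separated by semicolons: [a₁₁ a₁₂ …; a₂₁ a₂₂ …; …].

T1 = [1 0 0 6; 0 1 0 -1; 0 0 1 4; 0 0 0 1]
T2·T1 = [1 0 0 4; 0 1 0 -1; 0 0 1 2; 0 0 0 1]
T3·…·T1 = [1 0 0 4; 0 -1 0 1; 0 0 1 2; 0 0 0 1]
T4·…·T1 = [1 0 0 3; 0 -1 0 4; 0 0 1 8; 0 0 0 1]
T5·…·T1 = [1 0 0 3; 0 -1 -1 -4; 0 0 1 8; 0 0 0 1]

T = [1 0 0 3; 0 -1 -1 -4; 0 0 1 8; 0 0 0 1]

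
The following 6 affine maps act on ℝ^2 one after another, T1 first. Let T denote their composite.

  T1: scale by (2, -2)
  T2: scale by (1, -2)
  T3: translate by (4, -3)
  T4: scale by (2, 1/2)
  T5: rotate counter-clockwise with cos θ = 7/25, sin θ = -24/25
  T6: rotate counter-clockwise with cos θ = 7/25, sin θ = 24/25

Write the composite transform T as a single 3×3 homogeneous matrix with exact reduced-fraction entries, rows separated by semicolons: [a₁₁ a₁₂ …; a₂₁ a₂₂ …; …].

T = [4 0 8; 0 2 -3/2; 0 0 1]

T1 = [2 0 0; 0 -2 0; 0 0 1]
T2·T1 = [2 0 0; 0 4 0; 0 0 1]
T3·…·T1 = [2 0 4; 0 4 -3; 0 0 1]
T4·…·T1 = [4 0 8; 0 2 -3/2; 0 0 1]
T5·…·T1 = [28/25 48/25 4/5; -96/25 14/25 -81/10; 0 0 1]
T6·…·T1 = [4 0 8; 0 2 -3/2; 0 0 1]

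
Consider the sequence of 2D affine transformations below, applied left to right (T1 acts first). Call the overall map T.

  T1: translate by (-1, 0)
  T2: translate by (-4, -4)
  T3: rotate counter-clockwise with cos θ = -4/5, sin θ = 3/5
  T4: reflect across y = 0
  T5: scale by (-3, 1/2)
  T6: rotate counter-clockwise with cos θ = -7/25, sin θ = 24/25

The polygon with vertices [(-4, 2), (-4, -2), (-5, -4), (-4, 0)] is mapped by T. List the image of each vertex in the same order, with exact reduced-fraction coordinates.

image vertices: (654/125, -6181/250), (1098/125, -7797/250), (1368/125, -4601/125), (876/125, -6989/250)

T1 translate by (-1, 0): (-4, 2) → (-5, 2); (-4, -2) → (-5, -2); (-5, -4) → (-6, -4); (-4, 0) → (-5, 0)
T2 translate by (-4, -4): (-5, 2) → (-9, -2); (-5, -2) → (-9, -6); (-6, -4) → (-10, -8); (-5, 0) → (-9, -4)
T3 rotate counter-clockwise with cos θ = -4/5, sin θ = 3/5: (-9, -2) → (42/5, -19/5); (-9, -6) → (54/5, -3/5); (-10, -8) → (64/5, 2/5); (-9, -4) → (48/5, -11/5)
T4 reflect across y = 0: (42/5, -19/5) → (42/5, 19/5); (54/5, -3/5) → (54/5, 3/5); (64/5, 2/5) → (64/5, -2/5); (48/5, -11/5) → (48/5, 11/5)
T5 scale by (-3, 1/2): (42/5, 19/5) → (-126/5, 19/10); (54/5, 3/5) → (-162/5, 3/10); (64/5, -2/5) → (-192/5, -1/5); (48/5, 11/5) → (-144/5, 11/10)
T6 rotate counter-clockwise with cos θ = -7/25, sin θ = 24/25: (-126/5, 19/10) → (654/125, -6181/250); (-162/5, 3/10) → (1098/125, -7797/250); (-192/5, -1/5) → (1368/125, -4601/125); (-144/5, 11/10) → (876/125, -6989/250)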